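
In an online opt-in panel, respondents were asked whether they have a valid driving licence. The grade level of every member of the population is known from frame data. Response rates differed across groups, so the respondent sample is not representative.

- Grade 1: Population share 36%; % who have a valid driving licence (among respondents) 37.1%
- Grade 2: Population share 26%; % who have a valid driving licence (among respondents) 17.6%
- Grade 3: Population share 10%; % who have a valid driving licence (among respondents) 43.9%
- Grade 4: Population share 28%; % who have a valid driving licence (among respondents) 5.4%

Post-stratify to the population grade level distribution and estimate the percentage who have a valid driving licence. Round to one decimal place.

Each cell contributes population-share × respondent value:
  Grade 1: 0.36 × 37.1 = 13.356
  Grade 2: 0.26 × 17.6 = 4.576
  Grade 3: 0.1 × 43.9 = 4.39
  Grade 4: 0.28 × 5.4 = 1.512
Post-stratified estimate = 23.834 → 23.8%.

23.8%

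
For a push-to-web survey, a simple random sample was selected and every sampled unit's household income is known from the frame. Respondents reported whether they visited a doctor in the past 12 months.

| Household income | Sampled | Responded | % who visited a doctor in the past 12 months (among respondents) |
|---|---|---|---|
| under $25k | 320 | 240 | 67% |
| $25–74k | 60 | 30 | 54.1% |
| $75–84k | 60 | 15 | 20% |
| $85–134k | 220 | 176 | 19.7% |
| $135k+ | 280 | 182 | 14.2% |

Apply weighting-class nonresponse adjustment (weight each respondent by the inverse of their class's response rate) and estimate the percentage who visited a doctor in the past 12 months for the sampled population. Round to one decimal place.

Class response rates: under $25k 240/320 = 75%, $25–74k 30/60 = 50%, $75–84k 15/60 = 25%, $85–134k 176/220 = 80%, $135k+ 182/280 = 65%.
Each respondent's weight = sampled/responded in their class; summing within a class gives n_sampled, so:
  under $25k: 320 × 67 = 21,440
  $25–74k: 60 × 54.1 = 3246
  $75–84k: 60 × 20 = 1200
  $85–134k: 220 × 19.7 = 4334
  $135k+: 280 × 14.2 = 3976
Adjusted estimate = 34,196 / 940 = 36.3787 → 36.4%.

36.4%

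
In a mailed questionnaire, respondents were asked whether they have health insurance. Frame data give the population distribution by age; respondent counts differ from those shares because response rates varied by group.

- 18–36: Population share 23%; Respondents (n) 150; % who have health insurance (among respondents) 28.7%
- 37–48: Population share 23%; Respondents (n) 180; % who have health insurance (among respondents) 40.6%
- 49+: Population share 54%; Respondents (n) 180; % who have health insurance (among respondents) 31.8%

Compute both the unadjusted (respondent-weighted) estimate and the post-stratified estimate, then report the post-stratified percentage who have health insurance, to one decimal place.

Naive respondent-only estimate (weights = respondent counts):
  (150/510)×28.7 + (180/510)×40.6 + (180/510)×31.8 = 33.9941%
Reweighting by population age shares:
  0.23×28.7 + 0.23×40.6 + 0.54×31.8 = 33.111%

33.1%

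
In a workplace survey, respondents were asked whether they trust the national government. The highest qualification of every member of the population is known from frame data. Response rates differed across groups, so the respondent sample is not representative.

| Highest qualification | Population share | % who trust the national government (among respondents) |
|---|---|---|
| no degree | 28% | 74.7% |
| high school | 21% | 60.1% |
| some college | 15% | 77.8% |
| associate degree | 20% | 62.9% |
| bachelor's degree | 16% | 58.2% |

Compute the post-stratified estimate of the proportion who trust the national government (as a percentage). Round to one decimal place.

67.1%

Post-stratification weights by population share, not respondent share:
  no degree: 0.28 × 74.7 = 20.916
  high school: 0.21 × 60.1 = 12.621
  some college: 0.15 × 77.8 = 11.67
  associate degree: 0.2 × 62.9 = 12.58
  bachelor's degree: 0.16 × 58.2 = 9.312
Post-stratified estimate = 67.099 → 67.1%.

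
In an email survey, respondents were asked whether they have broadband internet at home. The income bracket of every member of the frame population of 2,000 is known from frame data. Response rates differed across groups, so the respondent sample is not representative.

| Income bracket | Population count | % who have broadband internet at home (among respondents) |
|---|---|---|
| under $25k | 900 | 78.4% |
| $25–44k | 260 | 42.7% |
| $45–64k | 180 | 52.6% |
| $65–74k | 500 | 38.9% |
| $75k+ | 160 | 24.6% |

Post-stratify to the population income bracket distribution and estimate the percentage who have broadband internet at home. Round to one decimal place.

57.3%

Weight each group's respondent value by its population share:
  under $25k: (900/2,000) × 78.4 = 35.28
  $25–44k: (260/2,000) × 42.7 = 5.551
  $45–64k: (180/2,000) × 52.6 = 4.734
  $65–74k: (500/2,000) × 38.9 = 9.725
  $75k+: (160/2,000) × 24.6 = 1.968
Post-stratified estimate = 57.258 → 57.3%.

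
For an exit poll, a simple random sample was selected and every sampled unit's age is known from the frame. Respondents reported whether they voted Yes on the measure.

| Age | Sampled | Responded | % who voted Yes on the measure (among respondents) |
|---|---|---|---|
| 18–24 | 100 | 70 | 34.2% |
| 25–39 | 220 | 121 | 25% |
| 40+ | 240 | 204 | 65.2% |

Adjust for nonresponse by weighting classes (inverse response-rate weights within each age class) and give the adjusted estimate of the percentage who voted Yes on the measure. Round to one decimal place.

Response rates by class: 18–24 70/100 = 70%, 25–39 121/220 = 55%, 40+ 204/240 = 85%.
With weight = n_sampled/n_responded per class, the weighted class total is n_sampled:
  18–24: 100 × 34.2 = 3420
  25–39: 220 × 25 = 5500
  40+: 240 × 65.2 = 15,648
Adjusted estimate = 24,568 / 560 = 43.8714 → 43.9%.

43.9%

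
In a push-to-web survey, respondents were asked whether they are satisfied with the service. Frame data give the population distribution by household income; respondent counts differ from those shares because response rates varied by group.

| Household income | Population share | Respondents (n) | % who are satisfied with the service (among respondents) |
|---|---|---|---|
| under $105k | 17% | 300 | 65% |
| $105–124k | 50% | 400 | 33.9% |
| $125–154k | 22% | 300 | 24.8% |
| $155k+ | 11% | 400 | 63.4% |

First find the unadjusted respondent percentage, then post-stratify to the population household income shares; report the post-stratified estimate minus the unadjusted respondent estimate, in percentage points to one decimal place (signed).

Unadjusted (pooled respondent) estimate weights by respondent counts:
  (300/1400)×65 + (400/1400)×33.9 + (300/1400)×24.8 + (400/1400)×63.4 = 47.0429%
Post-stratified estimate weights by population shares:
  0.17×65 + 0.5×33.9 + 0.22×24.8 + 0.11×63.4 = 40.43%
Difference = 40.43 − 47.0429 = -6.6129 pp.

-6.6 percentage points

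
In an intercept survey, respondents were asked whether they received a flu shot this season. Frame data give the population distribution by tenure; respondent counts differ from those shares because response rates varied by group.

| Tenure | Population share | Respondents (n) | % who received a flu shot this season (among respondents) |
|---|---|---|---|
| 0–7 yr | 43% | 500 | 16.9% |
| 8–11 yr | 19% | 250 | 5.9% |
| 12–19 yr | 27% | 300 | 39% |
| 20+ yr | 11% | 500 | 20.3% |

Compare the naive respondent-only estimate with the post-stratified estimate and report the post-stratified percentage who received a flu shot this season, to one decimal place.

21.2%

Without adjustment, the pooled respondent share is:
  (500/1550)×16.9 + (250/1550)×5.9 + (300/1550)×39 + (500/1550)×20.3 = 20.5%
Post-stratifying to population shares instead:
  0.43×16.9 + 0.19×5.9 + 0.27×39 + 0.11×20.3 = 21.151%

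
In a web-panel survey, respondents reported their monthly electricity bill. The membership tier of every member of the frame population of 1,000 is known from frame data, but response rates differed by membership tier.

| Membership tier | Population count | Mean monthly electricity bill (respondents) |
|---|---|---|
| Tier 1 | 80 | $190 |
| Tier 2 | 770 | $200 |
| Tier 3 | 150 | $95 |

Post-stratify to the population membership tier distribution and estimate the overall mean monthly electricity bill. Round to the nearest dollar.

$183

Reweight to the known membership tier distribution:
  Tier 1: (80/1,000) × 190 = 15.2
  Tier 2: (770/1,000) × 200 = 154
  Tier 3: (150/1,000) × 95 = 14.25
Post-stratified estimate = 183.45 → $183.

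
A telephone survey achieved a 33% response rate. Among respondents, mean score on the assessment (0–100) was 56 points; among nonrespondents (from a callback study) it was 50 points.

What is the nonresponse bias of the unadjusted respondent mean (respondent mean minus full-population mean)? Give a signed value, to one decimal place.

Nonresponse fraction = 1 − 0.33 = 0.67.
Bias = (nonresponse fraction) × (respondent mean − nonrespondent mean)
     = 0.67 × (56 − 50) = 0.67 × 6 = 4.02.

+4.0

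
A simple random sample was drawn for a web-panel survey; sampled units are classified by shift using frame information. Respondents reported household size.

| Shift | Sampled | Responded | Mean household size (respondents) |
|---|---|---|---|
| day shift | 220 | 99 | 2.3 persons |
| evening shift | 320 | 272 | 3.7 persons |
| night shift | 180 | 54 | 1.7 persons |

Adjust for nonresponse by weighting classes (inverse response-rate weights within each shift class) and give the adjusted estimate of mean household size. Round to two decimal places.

2.77

Response rates by class: day shift 99/220 = 45%, evening shift 272/320 = 85%, night shift 54/180 = 30%.
Weighting each respondent by the inverse class response rate inflates each class back to its sampled size, so the class weight is n_sampled:
  day shift: 220 × 2.3 = 506
  evening shift: 320 × 3.7 = 1184
  night shift: 180 × 1.7 = 306
Adjusted estimate = 1996 / 720 = 2.77222 → 2.77.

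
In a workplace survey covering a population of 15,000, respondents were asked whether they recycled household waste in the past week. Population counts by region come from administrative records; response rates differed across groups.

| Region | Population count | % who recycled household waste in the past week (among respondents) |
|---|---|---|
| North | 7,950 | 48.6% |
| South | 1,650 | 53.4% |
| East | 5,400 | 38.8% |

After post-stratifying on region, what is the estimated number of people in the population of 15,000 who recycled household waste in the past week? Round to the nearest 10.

Estimated count per cell = population count × respondent percentage:
  North: 7,950 × 48.6% = 3863.7
  South: 1,650 × 53.4% = 881.1
  East: 5,400 × 38.8% = 2095.2
Estimated total = 6840 → 6,840.

6,840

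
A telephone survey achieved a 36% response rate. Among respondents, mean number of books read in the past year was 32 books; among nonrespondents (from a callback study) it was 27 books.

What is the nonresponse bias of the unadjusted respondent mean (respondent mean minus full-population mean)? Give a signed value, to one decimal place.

Nonresponse fraction = 1 − 0.36 = 0.64.
Bias = (nonresponse fraction) × (respondent mean − nonrespondent mean)
     = 0.64 × (32 − 27) = 0.64 × 5 = 3.2.

+3.2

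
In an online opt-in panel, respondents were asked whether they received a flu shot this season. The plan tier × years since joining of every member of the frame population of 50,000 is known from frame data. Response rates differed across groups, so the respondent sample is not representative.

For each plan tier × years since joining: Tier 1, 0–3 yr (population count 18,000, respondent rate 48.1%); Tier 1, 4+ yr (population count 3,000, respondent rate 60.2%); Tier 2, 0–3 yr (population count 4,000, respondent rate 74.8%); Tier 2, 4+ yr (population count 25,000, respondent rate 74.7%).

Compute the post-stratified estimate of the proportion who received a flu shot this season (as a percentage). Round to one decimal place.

Post-stratification weights by population share, not respondent share:
  Tier 1, 0–3 yr: (18,000/50,000) × 48.1 = 17.316
  Tier 1, 4+ yr: (3,000/50,000) × 60.2 = 3.612
  Tier 2, 0–3 yr: (4,000/50,000) × 74.8 = 5.984
  Tier 2, 4+ yr: (25,000/50,000) × 74.7 = 37.35
Post-stratified estimate = 64.262 → 64.3%.

64.3%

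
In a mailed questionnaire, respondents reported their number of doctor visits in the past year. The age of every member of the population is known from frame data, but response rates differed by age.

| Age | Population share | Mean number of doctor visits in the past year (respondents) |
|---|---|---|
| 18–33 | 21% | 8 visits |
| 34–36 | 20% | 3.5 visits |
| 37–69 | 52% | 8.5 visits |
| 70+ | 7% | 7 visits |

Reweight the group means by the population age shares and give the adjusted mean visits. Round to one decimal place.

Reweight to the known age distribution:
  18–33: 0.21 × 8 = 1.68
  34–36: 0.2 × 3.5 = 0.7
  37–69: 0.52 × 8.5 = 4.42
  70+: 0.07 × 7 = 0.49
Post-stratified estimate = 7.29 → 7.3.

7.3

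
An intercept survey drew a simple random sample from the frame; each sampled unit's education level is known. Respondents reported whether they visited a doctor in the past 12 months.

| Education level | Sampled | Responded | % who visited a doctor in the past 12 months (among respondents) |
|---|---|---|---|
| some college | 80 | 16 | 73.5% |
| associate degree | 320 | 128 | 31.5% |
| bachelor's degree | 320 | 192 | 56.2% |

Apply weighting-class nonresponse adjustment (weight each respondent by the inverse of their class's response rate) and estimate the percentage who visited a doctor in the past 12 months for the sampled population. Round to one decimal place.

47.1%

Response rates by class: some college 16/80 = 20%, associate degree 128/320 = 40%, bachelor's degree 192/320 = 60%.
Weighting each respondent by the inverse class response rate inflates each class back to its sampled size, so the class weight is n_sampled:
  some college: 80 × 73.5 = 5880
  associate degree: 320 × 31.5 = 10,080
  bachelor's degree: 320 × 56.2 = 17,984
Adjusted estimate = 33,944 / 720 = 47.1444 → 47.1%.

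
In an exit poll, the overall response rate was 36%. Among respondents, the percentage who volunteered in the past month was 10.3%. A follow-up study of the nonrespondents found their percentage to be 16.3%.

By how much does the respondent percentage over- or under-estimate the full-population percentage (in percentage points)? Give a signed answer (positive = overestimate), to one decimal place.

-3.8 percentage points

Nonresponse fraction = 1 − 0.36 = 0.64.
Bias = (nonresponse fraction) × (respondent percentage − nonrespondent percentage)
     = 0.64 × (10.3 − 16.3) = 0.64 × -6 = -3.84.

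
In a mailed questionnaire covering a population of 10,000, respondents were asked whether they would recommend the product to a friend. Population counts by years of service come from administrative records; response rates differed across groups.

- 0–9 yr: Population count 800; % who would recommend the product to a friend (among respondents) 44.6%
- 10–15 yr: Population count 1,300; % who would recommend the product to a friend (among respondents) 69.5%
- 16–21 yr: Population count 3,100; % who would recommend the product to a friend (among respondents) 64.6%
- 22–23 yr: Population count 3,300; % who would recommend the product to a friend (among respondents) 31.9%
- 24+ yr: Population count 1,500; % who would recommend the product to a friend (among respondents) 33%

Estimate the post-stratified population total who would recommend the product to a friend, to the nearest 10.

Each cell contributes its population count × the respondent rate:
  0–9 yr: 800 × 44.6% = 356.8
  10–15 yr: 1,300 × 69.5% = 903.5
  16–21 yr: 3,100 × 64.6% = 2002.6
  22–23 yr: 3,300 × 31.9% = 1052.7
  24+ yr: 1,500 × 33% = 495
Estimated total = 4810.6 → 4,810.

4,810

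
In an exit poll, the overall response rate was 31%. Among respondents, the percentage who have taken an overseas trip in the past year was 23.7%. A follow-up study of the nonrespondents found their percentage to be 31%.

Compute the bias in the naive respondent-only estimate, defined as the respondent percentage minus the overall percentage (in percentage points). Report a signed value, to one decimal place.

Nonresponse fraction = 1 − 0.31 = 0.69.
Bias = (nonresponse fraction) × (respondent percentage − nonrespondent percentage)
     = 0.69 × (23.7 − 31) = 0.69 × -7.3 = -5.037.

-5.0 percentage points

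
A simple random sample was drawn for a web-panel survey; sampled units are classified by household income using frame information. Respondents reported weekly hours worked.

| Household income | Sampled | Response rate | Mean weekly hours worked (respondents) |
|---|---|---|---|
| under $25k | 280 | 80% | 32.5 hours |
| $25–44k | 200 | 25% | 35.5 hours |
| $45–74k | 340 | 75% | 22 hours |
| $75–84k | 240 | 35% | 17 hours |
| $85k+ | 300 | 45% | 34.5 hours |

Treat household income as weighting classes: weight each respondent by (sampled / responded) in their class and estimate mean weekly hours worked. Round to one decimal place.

With weight = n_sampled/n_responded per class, the weighted class total is n_sampled:
  under $25k: 280 × 32.5 = 9100
  $25–44k: 200 × 35.5 = 7100
  $45–74k: 340 × 22 = 7480
  $75–84k: 240 × 17 = 4080
  $85k+: 300 × 34.5 = 10,350
Adjusted estimate = 38,110 / 1,360 = 28.0221 → 28.0.

28.0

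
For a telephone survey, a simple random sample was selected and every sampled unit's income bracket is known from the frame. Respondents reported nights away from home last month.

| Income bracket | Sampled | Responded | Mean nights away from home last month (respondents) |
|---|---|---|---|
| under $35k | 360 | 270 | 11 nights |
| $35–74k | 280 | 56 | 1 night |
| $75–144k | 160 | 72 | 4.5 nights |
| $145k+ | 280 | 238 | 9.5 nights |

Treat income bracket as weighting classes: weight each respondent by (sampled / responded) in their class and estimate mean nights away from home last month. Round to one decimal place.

Class response rates: under $35k 270/360 = 75%, $35–74k 56/280 = 20%, $75–144k 72/160 = 45%, $145k+ 238/280 = 85%.
With weight = n_sampled/n_responded per class, the weighted class total is n_sampled:
  under $35k: 360 × 11 = 3960
  $35–74k: 280 × 1 = 280
  $75–144k: 160 × 4.5 = 720
  $145k+: 280 × 9.5 = 2660
Adjusted estimate = 7620 / 1,080 = 7.05556 → 7.1.

7.1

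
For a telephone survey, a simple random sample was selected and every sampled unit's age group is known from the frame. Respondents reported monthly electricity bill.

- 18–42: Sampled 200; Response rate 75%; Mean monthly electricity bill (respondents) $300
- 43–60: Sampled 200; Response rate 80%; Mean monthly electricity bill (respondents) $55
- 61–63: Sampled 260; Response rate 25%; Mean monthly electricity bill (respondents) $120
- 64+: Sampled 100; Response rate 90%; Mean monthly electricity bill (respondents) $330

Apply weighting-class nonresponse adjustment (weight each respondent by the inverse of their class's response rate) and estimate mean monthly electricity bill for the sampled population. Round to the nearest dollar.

Weighting each respondent by the inverse class response rate inflates each class back to its sampled size, so the class weight is n_sampled:
  18–42: 200 × 300 = 60,000
  43–60: 200 × 55 = 11,000
  61–63: 260 × 120 = 31,200
  64+: 100 × 330 = 33,000
Adjusted estimate = 135,200 / 760 = 177.895 → $178.

$178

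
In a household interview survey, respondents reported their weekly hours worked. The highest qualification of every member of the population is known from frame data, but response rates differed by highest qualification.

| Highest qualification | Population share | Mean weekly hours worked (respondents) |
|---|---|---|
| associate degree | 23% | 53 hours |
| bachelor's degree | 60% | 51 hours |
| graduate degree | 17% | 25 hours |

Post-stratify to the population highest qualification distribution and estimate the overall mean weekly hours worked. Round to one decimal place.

47.0

Each cell contributes population-share × respondent value:
  associate degree: 0.23 × 53 = 12.19
  bachelor's degree: 0.6 × 51 = 30.6
  graduate degree: 0.17 × 25 = 4.25
Post-stratified estimate = 47.04 → 47.0.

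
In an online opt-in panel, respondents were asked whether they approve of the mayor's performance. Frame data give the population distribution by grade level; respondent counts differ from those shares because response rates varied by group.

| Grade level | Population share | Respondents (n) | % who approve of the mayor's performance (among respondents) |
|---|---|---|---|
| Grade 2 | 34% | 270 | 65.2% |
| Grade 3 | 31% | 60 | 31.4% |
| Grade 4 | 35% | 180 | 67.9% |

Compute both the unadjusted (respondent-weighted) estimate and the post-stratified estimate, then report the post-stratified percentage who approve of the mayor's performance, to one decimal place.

Naive respondent-only estimate (weights = respondent counts):
  (270/510)×65.2 + (60/510)×31.4 + (180/510)×67.9 = 62.1765%
Post-stratifying to population shares instead:
  0.34×65.2 + 0.31×31.4 + 0.35×67.9 = 55.667%

55.7%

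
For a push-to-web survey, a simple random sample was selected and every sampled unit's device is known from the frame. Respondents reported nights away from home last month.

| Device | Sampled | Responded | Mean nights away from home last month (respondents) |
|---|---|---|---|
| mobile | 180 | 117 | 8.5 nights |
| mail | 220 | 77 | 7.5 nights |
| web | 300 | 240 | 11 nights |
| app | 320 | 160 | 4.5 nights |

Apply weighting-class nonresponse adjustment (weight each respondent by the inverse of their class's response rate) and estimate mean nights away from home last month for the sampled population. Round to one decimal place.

Class response rates: mobile 117/180 = 65%, mail 77/220 = 35%, web 240/300 = 80%, app 160/320 = 50%.
Inverse-response-rate weighting restores each class to its sampled count, so class totals weight by n_sampled:
  mobile: 180 × 8.5 = 1530
  mail: 220 × 7.5 = 1650
  web: 300 × 11 = 3300
  app: 320 × 4.5 = 1440
Adjusted estimate = 7920 / 1,020 = 7.76471 → 7.8.

7.8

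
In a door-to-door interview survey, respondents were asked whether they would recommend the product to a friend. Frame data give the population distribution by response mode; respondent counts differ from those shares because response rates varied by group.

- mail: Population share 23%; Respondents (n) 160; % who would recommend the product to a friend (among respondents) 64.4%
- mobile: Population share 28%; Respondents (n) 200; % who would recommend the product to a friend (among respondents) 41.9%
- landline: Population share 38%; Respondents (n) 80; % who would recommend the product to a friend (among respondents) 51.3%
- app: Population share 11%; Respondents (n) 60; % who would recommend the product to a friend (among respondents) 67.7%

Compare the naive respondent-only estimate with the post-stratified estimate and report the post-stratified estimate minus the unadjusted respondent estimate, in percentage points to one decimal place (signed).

-0.2 percentage points

Naive respondent-only estimate (weights = respondent counts):
  (160/500)×64.4 + (200/500)×41.9 + (80/500)×51.3 + (60/500)×67.7 = 53.7%
Post-stratifying to population shares instead:
  0.23×64.4 + 0.28×41.9 + 0.38×51.3 + 0.11×67.7 = 53.485%
Difference = 53.485 − 53.7 = -0.215 pp.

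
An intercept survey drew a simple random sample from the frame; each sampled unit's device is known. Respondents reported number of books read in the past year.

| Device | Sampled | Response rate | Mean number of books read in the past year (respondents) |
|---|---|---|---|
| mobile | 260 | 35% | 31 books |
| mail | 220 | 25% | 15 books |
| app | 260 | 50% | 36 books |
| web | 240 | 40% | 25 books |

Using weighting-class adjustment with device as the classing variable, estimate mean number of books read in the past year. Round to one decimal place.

27.3

Inverse-response-rate weighting restores each class to its sampled count, so class totals weight by n_sampled:
  mobile: 260 × 31 = 8060
  mail: 220 × 15 = 3300
  app: 260 × 36 = 9360
  web: 240 × 25 = 6000
Adjusted estimate = 26,720 / 980 = 27.2653 → 27.3.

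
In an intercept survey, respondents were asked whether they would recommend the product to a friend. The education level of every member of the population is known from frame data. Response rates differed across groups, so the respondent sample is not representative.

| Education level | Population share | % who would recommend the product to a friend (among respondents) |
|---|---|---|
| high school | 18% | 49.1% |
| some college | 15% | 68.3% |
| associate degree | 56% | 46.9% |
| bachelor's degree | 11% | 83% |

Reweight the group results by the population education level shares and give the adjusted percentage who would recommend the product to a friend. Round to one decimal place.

54.5%

Each cell contributes population-share × respondent value:
  high school: 0.18 × 49.1 = 8.838
  some college: 0.15 × 68.3 = 10.245
  associate degree: 0.56 × 46.9 = 26.264
  bachelor's degree: 0.11 × 83 = 9.13
Post-stratified estimate = 54.477 → 54.5%.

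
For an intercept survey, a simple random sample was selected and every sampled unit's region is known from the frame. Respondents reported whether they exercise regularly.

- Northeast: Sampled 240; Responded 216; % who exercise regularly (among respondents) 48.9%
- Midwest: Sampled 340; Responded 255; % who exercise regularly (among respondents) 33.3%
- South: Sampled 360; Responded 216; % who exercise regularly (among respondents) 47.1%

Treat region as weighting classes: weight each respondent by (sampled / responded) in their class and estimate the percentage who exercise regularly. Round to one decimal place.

Response rates by class: Northeast 216/240 = 90%, Midwest 255/340 = 75%, South 216/360 = 60%.
Inverse-response-rate weighting restores each class to its sampled count, so class totals weight by n_sampled:
  Northeast: 240 × 48.9 = 11,736
  Midwest: 340 × 33.3 = 11322
  South: 360 × 47.1 = 16,956
Adjusted estimate = 40,014 / 940 = 42.5681 → 42.6%.

42.6%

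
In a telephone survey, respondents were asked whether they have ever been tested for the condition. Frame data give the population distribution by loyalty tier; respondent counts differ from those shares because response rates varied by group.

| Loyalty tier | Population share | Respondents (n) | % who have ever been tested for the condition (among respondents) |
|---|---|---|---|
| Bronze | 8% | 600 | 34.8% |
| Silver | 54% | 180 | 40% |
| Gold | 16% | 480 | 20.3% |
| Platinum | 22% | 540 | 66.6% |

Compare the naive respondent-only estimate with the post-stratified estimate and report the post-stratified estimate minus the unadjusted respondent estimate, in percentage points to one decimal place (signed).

Unadjusted (pooled respondent) estimate weights by respondent counts:
  (600/1800)×34.8 + (180/1800)×40 + (480/1800)×20.3 + (540/1800)×66.6 = 40.9933%
Post-stratified estimate weights by population shares:
  0.08×34.8 + 0.54×40 + 0.16×20.3 + 0.22×66.6 = 42.284%
Difference = 42.284 − 40.9933 = 1.2907 pp.

+1.3 percentage points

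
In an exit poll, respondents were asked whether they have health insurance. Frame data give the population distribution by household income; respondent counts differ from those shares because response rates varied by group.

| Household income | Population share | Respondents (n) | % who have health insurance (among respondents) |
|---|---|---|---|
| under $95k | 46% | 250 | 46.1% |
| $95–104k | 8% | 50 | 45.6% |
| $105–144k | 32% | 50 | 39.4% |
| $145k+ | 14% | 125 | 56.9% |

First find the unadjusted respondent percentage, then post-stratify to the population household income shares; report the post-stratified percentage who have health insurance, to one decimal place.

Naive respondent-only estimate (weights = respondent counts):
  (250/475)×46.1 + (50/475)×45.6 + (50/475)×39.4 + (125/475)×56.9 = 48.1842%
Post-stratified estimate weights by population shares:
  0.46×46.1 + 0.08×45.6 + 0.32×39.4 + 0.14×56.9 = 45.428%

45.4%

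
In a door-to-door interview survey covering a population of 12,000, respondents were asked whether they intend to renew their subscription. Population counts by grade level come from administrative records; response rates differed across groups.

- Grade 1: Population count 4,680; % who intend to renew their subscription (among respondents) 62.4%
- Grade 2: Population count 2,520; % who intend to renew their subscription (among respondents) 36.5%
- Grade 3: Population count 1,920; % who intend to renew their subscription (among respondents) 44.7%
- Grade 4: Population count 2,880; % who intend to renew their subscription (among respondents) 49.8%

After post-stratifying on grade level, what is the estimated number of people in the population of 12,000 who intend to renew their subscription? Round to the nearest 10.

6,130

Apply each group's respondent rate to its population count:
  Grade 1: 4,680 × 62.4% = 2920.32
  Grade 2: 2,520 × 36.5% = 919.8
  Grade 3: 1,920 × 44.7% = 858.24
  Grade 4: 2,880 × 49.8% = 1434.24
Estimated total = 6132.6 → 6,130.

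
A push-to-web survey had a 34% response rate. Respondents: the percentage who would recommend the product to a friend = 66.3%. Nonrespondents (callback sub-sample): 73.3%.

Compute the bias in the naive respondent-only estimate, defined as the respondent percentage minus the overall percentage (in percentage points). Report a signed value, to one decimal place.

-4.6 percentage points

Nonresponse fraction = 1 − 0.34 = 0.66.
Bias = (nonresponse fraction) × (respondent percentage − nonrespondent percentage)
     = 0.66 × (66.3 − 73.3) = 0.66 × -7 = -4.62.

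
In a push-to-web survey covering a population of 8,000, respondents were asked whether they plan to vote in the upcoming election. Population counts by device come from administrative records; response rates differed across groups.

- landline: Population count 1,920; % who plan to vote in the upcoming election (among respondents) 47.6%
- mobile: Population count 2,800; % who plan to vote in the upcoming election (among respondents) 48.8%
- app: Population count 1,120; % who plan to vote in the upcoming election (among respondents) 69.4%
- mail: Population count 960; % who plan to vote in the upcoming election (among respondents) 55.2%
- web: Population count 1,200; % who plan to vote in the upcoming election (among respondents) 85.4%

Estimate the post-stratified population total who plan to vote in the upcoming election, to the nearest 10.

4,610

Apply each group's respondent rate to its population count:
  landline: 1,920 × 47.6% = 913.92
  mobile: 2,800 × 48.8% = 1366.4
  app: 1,120 × 69.4% = 777.28
  mail: 960 × 55.2% = 529.92
  web: 1,200 × 85.4% = 1024.8
Estimated total = 4612.32 → 4,610.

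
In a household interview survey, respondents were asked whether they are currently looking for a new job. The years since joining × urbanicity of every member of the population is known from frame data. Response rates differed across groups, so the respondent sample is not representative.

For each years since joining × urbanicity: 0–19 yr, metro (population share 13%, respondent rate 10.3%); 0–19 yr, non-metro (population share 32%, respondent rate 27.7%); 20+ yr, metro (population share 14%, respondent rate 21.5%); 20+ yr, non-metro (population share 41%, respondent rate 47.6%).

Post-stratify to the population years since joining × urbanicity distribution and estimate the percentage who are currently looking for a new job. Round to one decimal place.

Weight each group's respondent value by its population share:
  0–19 yr, metro: 0.13 × 10.3 = 1.339
  0–19 yr, non-metro: 0.32 × 27.7 = 8.864
  20+ yr, metro: 0.14 × 21.5 = 3.01
  20+ yr, non-metro: 0.41 × 47.6 = 19.516
Post-stratified estimate = 32.729 → 32.7%.

32.7%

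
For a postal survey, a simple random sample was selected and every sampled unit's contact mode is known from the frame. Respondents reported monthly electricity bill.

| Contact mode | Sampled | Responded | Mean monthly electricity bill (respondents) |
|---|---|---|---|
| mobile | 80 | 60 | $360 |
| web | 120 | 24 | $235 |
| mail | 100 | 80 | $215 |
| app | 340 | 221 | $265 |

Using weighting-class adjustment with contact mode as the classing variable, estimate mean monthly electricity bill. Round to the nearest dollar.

Response rates by class: mobile 60/80 = 75%, web 24/120 = 20%, mail 80/100 = 80%, app 221/340 = 65%.
With weight = n_sampled/n_responded per class, the weighted class total is n_sampled:
  mobile: 80 × 360 = 28,800
  web: 120 × 235 = 28,200
  mail: 100 × 215 = 21,500
  app: 340 × 265 = 90,100
Adjusted estimate = 168,600 / 640 = 263.438 → $263.

$263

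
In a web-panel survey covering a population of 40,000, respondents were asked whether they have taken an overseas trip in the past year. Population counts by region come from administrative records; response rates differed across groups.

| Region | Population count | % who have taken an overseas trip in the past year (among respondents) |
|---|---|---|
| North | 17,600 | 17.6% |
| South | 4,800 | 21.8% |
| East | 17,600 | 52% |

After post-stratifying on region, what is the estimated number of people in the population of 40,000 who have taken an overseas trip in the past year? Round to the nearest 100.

13,300

Each cell contributes its population count × the respondent rate:
  North: 17,600 × 17.6% = 3097.6
  South: 4,800 × 21.8% = 1046.4
  East: 17,600 × 52% = 9152
Estimated total = 13,296 → 13,300.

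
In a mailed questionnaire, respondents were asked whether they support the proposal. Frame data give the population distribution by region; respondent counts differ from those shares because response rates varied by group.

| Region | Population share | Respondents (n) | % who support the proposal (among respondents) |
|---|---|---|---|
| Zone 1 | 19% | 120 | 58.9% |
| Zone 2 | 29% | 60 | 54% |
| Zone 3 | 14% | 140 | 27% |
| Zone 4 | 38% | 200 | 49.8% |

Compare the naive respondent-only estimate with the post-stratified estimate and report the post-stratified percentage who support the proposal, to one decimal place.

49.6%

Naive respondent-only estimate (weights = respondent counts):
  (120/520)×58.9 + (60/520)×54 + (140/520)×27 + (200/520)×49.8 = 46.2462%
Reweighting by population region shares:
  0.19×58.9 + 0.29×54 + 0.14×27 + 0.38×49.8 = 49.555%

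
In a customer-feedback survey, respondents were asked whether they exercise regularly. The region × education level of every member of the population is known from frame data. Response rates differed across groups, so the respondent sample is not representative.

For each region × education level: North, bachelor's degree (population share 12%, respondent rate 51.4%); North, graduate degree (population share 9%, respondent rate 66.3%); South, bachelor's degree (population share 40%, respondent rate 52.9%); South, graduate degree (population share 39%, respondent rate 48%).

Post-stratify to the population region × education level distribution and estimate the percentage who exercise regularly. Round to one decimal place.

Post-stratification weights by population share, not respondent share:
  North, bachelor's degree: 0.12 × 51.4 = 6.168
  North, graduate degree: 0.09 × 66.3 = 5.967
  South, bachelor's degree: 0.4 × 52.9 = 21.16
  South, graduate degree: 0.39 × 48 = 18.72
Post-stratified estimate = 52.015 → 52.0%.

52.0%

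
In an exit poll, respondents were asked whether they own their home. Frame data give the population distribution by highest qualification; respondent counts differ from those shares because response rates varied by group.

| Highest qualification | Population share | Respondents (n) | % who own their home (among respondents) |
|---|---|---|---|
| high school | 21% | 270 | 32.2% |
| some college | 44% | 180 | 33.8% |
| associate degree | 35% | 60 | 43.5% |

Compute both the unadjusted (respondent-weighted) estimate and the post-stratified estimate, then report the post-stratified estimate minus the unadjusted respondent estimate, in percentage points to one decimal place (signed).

+2.8 percentage points

Naive respondent-only estimate (weights = respondent counts):
  (270/510)×32.2 + (180/510)×33.8 + (60/510)×43.5 = 34.0941%
Post-stratifying to population shares instead:
  0.21×32.2 + 0.44×33.8 + 0.35×43.5 = 36.859%
Difference = 36.859 − 34.0941 = 2.7649 pp.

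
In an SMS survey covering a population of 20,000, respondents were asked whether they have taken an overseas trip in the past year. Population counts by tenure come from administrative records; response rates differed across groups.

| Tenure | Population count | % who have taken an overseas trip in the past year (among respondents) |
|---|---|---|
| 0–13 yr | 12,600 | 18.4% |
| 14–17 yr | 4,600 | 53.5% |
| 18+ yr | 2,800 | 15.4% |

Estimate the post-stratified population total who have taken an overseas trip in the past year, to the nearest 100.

Each cell contributes its population count × the respondent rate:
  0–13 yr: 12,600 × 18.4% = 2318.4
  14–17 yr: 4,600 × 53.5% = 2461
  18+ yr: 2,800 × 15.4% = 431.2
Estimated total = 5210.6 → 5,200.

5,200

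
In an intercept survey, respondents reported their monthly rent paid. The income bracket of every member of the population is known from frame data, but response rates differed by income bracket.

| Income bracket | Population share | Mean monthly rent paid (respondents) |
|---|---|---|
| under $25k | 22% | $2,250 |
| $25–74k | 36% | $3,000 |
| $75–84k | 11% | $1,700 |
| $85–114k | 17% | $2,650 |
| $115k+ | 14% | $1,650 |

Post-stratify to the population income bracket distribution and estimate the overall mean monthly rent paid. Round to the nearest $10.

Reweight to the known income bracket distribution:
  under $25k: 0.22 × 2250 = 495
  $25–74k: 0.36 × 3000 = 1080
  $75–84k: 0.11 × 1700 = 187
  $85–114k: 0.17 × 2650 = 450.5
  $115k+: 0.14 × 1650 = 231
Post-stratified estimate = 2443.5 → $2,440.

$2,440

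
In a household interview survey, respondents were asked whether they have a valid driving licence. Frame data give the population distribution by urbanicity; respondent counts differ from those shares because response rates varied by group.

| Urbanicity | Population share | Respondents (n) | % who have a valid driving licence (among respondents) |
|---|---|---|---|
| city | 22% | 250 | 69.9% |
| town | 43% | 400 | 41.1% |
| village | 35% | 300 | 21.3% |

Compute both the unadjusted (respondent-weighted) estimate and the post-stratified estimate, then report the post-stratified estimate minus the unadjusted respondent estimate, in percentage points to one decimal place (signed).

-1.9 percentage points

Without adjustment, the pooled respondent share is:
  (250/950)×69.9 + (400/950)×41.1 + (300/950)×21.3 = 42.4263%
Reweighting by population urbanicity shares:
  0.22×69.9 + 0.43×41.1 + 0.35×21.3 = 40.506%
Difference = 40.506 − 42.4263 = -1.9203 pp.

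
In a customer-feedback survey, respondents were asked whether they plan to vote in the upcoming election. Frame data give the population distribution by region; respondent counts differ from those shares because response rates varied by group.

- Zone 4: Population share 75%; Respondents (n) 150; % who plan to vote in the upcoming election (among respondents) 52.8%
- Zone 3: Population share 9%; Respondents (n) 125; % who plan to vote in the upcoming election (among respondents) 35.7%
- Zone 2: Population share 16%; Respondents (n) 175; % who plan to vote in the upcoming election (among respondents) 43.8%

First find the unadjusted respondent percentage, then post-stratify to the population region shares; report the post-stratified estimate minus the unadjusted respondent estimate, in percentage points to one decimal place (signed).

+5.3 percentage points

Unadjusted (pooled respondent) estimate weights by respondent counts:
  (150/450)×52.8 + (125/450)×35.7 + (175/450)×43.8 = 44.55%
Reweighting by population region shares:
  0.75×52.8 + 0.09×35.7 + 0.16×43.8 = 49.821%
Difference = 49.821 − 44.55 = 5.271 pp.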